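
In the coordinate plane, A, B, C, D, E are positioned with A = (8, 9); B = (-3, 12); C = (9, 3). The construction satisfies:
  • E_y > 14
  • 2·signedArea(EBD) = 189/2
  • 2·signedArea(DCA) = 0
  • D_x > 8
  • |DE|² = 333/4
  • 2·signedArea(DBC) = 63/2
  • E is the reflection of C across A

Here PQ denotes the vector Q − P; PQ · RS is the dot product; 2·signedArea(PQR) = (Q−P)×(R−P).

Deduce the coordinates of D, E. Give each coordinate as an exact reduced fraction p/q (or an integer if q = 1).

D = (17/2, 6)
E = (7, 15)

1. D_x = 17/2  [2·signedArea(DCA) = 0 ∩ 2·signedArea(DBC) = 63/2]
2. D_y = 6  [2·signedArea(DCA) = 0 ∩ 2·signedArea(DBC) = 63/2]
   → D = (17/2, 6)
3. E_x = 7  [E is the reflection of C across A]
4. E_y = 15  [E is the reflection of C across A]
   → E = (7, 15)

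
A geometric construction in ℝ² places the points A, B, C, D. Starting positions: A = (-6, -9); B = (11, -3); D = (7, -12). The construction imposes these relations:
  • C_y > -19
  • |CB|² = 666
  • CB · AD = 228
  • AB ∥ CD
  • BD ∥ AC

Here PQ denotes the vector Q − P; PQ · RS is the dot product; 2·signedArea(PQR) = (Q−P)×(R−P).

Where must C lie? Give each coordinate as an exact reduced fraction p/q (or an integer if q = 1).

1. C_x = -10  [AB ∥ CD ∩ BD ∥ AC]
2. C_y = -18  [AB ∥ CD ∩ BD ∥ AC]
   → C = (-10, -18)

C = (-10, -18)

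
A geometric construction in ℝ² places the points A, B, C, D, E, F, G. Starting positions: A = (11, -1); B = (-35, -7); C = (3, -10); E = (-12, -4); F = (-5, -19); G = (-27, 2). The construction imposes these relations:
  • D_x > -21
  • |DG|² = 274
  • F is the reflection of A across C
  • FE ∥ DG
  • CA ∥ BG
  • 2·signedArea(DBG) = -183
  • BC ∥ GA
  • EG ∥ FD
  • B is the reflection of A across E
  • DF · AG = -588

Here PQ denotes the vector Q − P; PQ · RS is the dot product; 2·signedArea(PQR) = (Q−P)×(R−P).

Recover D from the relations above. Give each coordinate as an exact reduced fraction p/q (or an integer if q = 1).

1. D_x = -20  [FE ∥ DG ∩ EG ∥ FD]
2. D_y = -13  [FE ∥ DG ∩ EG ∥ FD]
   → D = (-20, -13)

D = (-20, -13)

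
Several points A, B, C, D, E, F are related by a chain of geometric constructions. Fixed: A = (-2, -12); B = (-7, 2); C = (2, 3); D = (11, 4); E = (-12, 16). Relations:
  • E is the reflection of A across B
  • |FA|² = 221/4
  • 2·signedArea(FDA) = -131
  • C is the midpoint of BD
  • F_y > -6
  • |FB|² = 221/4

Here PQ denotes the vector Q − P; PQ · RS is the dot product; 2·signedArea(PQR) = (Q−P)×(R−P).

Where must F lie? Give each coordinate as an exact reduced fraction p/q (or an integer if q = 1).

F = (-9/2, -5)

1. F_x = -9/2  [line 16·x + -13·y + 7 = 0 ∩ |FA|² = 221/4]
2. F_y = -5  [line 16·x + -13·y + 7 = 0 ∩ |FA|² = 221/4]
   → F = (-9/2, -5)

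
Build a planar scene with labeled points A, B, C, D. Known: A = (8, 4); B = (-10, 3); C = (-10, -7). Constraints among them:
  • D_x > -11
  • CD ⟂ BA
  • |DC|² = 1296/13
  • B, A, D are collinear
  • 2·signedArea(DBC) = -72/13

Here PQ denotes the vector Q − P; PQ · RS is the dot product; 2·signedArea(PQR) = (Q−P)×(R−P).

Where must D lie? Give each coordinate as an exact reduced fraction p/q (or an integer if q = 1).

D = (-686/65, 193/65)

1. D_x = -686/65  [B, A, D are collinear ∩ CD ⟂ BA]
2. D_y = 193/65  [B, A, D are collinear ∩ CD ⟂ BA]
   → D = (-686/65, 193/65)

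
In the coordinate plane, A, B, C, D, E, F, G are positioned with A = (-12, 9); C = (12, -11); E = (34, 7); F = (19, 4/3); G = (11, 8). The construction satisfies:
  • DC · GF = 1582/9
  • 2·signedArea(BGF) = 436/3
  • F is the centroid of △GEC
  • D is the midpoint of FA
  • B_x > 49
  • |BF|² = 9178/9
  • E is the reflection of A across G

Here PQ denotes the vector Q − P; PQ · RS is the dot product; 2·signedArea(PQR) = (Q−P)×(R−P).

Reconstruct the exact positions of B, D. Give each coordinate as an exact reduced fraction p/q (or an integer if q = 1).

B = (50, -19/3)
D = (7/2, 31/6)

1. B_x = 50  [line 20/3·x + 8·y + -848/3 = 0 ∩ |BF|² = 9178/9]
2. B_y = -19/3  [line 20/3·x + 8·y + -848/3 = 0 ∩ |BF|² = 9178/9]
   → B = (50, -19/3)
3. D_x = 7/2  [D is the midpoint of FA]
4. D_y = 31/6  [D is the midpoint of FA]
   → D = (7/2, 31/6)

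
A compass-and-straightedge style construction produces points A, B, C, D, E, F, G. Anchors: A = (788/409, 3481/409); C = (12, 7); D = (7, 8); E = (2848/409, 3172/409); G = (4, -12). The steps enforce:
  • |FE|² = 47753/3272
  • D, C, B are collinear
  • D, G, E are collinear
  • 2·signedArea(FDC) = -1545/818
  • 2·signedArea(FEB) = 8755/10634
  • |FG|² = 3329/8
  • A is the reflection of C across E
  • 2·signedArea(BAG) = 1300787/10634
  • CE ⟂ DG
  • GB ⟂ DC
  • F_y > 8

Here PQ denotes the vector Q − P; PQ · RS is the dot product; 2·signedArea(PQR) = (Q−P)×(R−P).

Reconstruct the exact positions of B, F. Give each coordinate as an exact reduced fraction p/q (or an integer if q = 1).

1. B_x = 207/26  [D, C, B are collinear ∩ GB ⟂ DC]
2. B_y = 203/26  [D, C, B are collinear ∩ GB ⟂ DC]
   → B = (207/26, 203/26)
3. F_x = 5227/1636  [2·signedArea(FEB) = 8755/10634 ∩ 2·signedArea(FDC) = -1545/818]
4. F_y = 13715/1636  [2·signedArea(FEB) = 8755/10634 ∩ 2·signedArea(FDC) = -1545/818]
   → F = (5227/1636, 13715/1636)

B = (207/26, 203/26)
F = (5227/1636, 13715/1636)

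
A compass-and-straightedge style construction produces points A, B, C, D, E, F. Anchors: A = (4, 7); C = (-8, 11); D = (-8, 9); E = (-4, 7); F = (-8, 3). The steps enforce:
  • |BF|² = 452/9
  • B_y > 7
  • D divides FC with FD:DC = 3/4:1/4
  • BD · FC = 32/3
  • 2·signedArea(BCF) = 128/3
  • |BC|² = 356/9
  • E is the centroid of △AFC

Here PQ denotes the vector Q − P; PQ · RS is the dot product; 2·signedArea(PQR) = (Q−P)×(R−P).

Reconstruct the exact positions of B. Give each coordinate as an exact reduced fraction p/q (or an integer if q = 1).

B = (-8/3, 23/3)

1. B_x = -8/3  [2·signedArea(BCF) = 128/3 ∩ BD · FC = 32/3]
2. B_y = 23/3  [2·signedArea(BCF) = 128/3 ∩ BD · FC = 32/3]
   → B = (-8/3, 23/3)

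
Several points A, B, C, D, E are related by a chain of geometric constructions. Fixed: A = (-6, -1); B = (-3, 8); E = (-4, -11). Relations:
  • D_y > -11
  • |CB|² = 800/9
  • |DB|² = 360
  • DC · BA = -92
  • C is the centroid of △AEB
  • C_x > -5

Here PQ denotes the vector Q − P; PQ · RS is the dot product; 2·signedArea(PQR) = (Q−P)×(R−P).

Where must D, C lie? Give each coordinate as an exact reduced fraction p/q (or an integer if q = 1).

1. C_x = -13/3  [C is the centroid of △AEB]
2. C_y = -4/3  [C is the centroid of △AEB]
   → C = (-13/3, -4/3)
3. D_x = -9  [line 3·x + 9·y + 117 = 0 ∩ |DB|² = 360]
4. D_y = -10  [line 3·x + 9·y + 117 = 0 ∩ |DB|² = 360]
   → D = (-9, -10)

C = (-13/3, -4/3)
D = (-9, -10)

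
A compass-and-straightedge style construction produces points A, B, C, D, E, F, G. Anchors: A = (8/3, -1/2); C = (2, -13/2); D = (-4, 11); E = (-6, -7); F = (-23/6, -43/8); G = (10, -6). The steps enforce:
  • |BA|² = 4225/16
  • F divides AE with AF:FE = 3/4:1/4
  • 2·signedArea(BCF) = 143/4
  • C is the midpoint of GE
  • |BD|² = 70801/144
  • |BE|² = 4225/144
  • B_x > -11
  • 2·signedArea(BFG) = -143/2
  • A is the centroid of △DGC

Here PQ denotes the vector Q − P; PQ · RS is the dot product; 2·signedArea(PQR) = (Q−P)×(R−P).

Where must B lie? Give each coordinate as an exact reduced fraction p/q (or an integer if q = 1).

B = (-31/3, -41/4)

1. B_x = -31/3  [2·signedArea(BCF) = 143/4 ∩ 2·signedArea(BFG) = -143/2]
2. B_y = -41/4  [2·signedArea(BCF) = 143/4 ∩ 2·signedArea(BFG) = -143/2]
   → B = (-31/3, -41/4)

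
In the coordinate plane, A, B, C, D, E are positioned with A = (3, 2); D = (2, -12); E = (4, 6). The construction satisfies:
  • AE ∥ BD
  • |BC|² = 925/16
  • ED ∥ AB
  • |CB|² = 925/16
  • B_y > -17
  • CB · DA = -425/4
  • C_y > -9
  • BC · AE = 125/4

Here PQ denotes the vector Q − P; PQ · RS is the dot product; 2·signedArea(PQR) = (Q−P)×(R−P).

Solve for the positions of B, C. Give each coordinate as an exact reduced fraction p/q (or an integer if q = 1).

1. B_x = 1  [AE ∥ BD ∩ ED ∥ AB]
2. B_y = -16  [AE ∥ BD ∩ ED ∥ AB]
   → B = (1, -16)
3. C_x = 9/4  [CB · DA = -425/4 ∩ BC · AE = 125/4]
4. C_y = -17/2  [CB · DA = -425/4 ∩ BC · AE = 125/4]
   → C = (9/4, -17/2)

B = (1, -16)
C = (9/4, -17/2)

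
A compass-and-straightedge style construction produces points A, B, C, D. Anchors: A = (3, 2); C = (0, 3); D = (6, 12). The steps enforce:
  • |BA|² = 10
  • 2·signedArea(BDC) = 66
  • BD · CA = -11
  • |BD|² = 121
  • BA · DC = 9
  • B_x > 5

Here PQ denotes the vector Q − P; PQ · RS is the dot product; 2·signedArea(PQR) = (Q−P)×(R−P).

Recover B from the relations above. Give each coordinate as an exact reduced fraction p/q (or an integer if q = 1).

1. B_x = 6  [2·signedArea(BDC) = 66 ∩ BA · DC = 9]
2. B_y = 1  [2·signedArea(BDC) = 66 ∩ BA · DC = 9]
   → B = (6, 1)

B = (6, 1)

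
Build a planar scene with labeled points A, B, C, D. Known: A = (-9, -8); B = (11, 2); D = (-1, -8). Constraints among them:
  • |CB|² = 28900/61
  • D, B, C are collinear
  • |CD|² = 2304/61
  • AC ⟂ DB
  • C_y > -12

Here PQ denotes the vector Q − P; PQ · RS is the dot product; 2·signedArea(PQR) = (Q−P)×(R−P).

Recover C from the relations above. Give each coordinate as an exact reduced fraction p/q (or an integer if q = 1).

1. C_x = -349/61  [D, B, C are collinear ∩ AC ⟂ DB]
2. C_y = -728/61  [D, B, C are collinear ∩ AC ⟂ DB]
   → C = (-349/61, -728/61)

C = (-349/61, -728/61)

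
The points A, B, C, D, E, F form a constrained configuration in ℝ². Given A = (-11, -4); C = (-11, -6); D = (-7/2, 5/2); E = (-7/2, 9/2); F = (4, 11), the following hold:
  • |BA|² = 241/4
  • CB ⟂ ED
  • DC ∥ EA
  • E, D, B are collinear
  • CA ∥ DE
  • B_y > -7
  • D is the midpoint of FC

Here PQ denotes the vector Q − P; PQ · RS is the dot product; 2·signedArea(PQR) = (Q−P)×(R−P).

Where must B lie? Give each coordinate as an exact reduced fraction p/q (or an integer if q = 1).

1. B_x = -7/2  [E, D, B are collinear ∩ CB ⟂ ED]
2. B_y = -6  [E, D, B are collinear ∩ CB ⟂ ED]
   → B = (-7/2, -6)

B = (-7/2, -6)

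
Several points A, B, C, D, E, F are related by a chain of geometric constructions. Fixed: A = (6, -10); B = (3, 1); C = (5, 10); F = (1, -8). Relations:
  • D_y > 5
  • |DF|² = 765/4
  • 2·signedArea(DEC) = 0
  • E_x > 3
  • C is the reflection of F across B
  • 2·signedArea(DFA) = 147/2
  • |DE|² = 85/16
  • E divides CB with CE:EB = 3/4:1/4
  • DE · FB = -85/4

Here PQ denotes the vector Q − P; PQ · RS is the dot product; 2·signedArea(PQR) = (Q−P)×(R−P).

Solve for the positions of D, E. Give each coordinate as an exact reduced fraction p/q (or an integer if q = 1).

1. D_x = 4  [line 2·x + 5·y + -71/2 = 0 ∩ |DF|² = 765/4]
2. D_y = 11/2  [line 2·x + 5·y + -71/2 = 0 ∩ |DF|² = 765/4]
   → D = (4, 11/2)
3. E_x = 7/2  [2·signedArea(DEC) = 0 ∩ E divides CB with CE:EB = 3/4:1/4]
4. E_y = 13/4  [2·signedArea(DEC) = 0 ∩ E divides CB with CE:EB = 3/4:1/4]
   → E = (7/2, 13/4)

D = (4, 11/2)
E = (7/2, 13/4)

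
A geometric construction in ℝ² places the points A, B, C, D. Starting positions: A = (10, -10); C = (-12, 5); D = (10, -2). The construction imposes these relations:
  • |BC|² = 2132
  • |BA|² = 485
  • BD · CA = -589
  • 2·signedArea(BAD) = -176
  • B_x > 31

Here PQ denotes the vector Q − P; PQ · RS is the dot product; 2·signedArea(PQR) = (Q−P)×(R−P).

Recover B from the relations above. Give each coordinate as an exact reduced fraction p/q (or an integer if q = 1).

B = (32, -9)

1. B_x = 32  [BD · CA = -589 ∩ 2·signedArea(BAD) = -176]
2. B_y = -9  [BD · CA = -589 ∩ 2·signedArea(BAD) = -176]
   → B = (32, -9)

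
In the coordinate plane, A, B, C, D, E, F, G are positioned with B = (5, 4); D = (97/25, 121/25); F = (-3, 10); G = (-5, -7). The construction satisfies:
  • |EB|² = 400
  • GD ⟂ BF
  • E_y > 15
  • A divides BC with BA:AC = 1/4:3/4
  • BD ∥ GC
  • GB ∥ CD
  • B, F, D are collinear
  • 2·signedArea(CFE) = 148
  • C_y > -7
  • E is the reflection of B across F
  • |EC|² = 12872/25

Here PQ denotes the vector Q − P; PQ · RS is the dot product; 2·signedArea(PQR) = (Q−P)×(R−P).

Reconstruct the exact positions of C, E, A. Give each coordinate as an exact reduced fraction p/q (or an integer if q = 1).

A = (111/50, 73/50)
C = (-153/25, -154/25)
E = (-11, 16)

1. C_x = -153/25  [GB ∥ CD ∩ BD ∥ GC]
2. C_y = -154/25  [GB ∥ CD ∩ BD ∥ GC]
   → C = (-153/25, -154/25)
3. E_x = -11  [E is the reflection of B across F]
4. E_y = 16  [E is the reflection of B across F]
   → E = (-11, 16)
5. A_x = 111/50  [A divides BC with BA:AC = 1/4:3/4]
6. A_y = 73/50  [A divides BC with BA:AC = 1/4:3/4]
   → A = (111/50, 73/50)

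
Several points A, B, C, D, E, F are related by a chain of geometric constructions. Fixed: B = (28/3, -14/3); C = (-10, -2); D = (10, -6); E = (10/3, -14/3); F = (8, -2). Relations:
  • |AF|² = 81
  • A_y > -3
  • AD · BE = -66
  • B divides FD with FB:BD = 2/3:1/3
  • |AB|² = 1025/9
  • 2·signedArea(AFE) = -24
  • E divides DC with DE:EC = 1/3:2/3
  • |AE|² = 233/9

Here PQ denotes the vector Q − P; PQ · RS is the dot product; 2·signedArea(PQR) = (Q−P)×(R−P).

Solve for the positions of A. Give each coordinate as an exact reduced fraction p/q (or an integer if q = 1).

A = (-1, -2)

1. A_x = -1  [AD · BE = -66 ∩ 2·signedArea(AFE) = -24]
2. A_y = -2  [AD · BE = -66 ∩ 2·signedArea(AFE) = -24]
   → A = (-1, -2)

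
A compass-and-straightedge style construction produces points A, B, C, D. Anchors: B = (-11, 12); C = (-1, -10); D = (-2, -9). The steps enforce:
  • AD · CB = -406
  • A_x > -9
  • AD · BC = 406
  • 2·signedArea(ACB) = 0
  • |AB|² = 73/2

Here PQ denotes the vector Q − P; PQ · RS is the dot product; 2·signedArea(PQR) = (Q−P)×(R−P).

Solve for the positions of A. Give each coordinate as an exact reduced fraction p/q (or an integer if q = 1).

1. A_x = -17/2  [2·signedArea(ACB) = 0 ∩ AD · BC = 406]
2. A_y = 13/2  [2·signedArea(ACB) = 0 ∩ AD · BC = 406]
   → A = (-17/2, 13/2)

A = (-17/2, 13/2)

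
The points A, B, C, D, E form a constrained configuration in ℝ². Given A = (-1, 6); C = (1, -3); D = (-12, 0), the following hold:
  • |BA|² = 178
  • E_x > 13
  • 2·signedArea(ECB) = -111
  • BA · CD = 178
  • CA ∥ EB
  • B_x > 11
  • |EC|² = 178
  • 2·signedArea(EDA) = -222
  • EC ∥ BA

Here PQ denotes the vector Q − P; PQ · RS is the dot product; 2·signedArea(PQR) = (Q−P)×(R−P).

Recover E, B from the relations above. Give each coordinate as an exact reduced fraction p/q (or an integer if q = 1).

B = (12, 3)
E = (14, -6)

1. E_x = 14  [line -6·x + 11·y + 150 = 0 ∩ |EC|² = 178]
2. E_y = -6  [line -6·x + 11·y + 150 = 0 ∩ |EC|² = 178]
   → E = (14, -6)
3. B_x = 12  [EC ∥ BA ∩ CA ∥ EB]
4. B_y = 3  [EC ∥ BA ∩ CA ∥ EB]
   → B = (12, 3)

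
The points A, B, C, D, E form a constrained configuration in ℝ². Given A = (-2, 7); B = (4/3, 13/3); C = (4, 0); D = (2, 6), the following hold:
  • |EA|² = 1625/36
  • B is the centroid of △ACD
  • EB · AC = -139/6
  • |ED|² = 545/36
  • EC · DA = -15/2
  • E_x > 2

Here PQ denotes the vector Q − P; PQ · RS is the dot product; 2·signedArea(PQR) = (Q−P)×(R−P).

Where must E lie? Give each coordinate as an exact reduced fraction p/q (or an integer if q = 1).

1. E_x = 8/3  [EB · AC = -139/6 ∩ EC · DA = -15/2]
2. E_y = 13/6  [EB · AC = -139/6 ∩ EC · DA = -15/2]
   → E = (8/3, 13/6)

E = (8/3, 13/6)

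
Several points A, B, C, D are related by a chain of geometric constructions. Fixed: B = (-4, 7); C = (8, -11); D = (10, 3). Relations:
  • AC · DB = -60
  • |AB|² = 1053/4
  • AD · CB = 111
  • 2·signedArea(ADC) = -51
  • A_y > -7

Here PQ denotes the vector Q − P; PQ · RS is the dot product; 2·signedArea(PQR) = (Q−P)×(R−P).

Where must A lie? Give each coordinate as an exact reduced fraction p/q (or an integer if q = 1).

A = (5, -13/2)

1. A_x = 5  [AC · DB = -60 ∩ 2·signedArea(ADC) = -51]
2. A_y = -13/2  [AC · DB = -60 ∩ 2·signedArea(ADC) = -51]
   → A = (5, -13/2)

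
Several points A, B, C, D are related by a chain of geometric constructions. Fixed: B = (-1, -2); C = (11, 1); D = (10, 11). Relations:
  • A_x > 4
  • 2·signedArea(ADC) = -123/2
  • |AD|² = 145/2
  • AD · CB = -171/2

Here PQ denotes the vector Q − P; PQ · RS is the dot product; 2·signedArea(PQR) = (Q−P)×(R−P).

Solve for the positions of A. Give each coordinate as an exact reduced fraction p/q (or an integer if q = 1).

1. A_x = 9/2  [2·signedArea(ADC) = -123/2 ∩ AD · CB = -171/2]
2. A_y = 9/2  [2·signedArea(ADC) = -123/2 ∩ AD · CB = -171/2]
   → A = (9/2, 9/2)

A = (9/2, 9/2)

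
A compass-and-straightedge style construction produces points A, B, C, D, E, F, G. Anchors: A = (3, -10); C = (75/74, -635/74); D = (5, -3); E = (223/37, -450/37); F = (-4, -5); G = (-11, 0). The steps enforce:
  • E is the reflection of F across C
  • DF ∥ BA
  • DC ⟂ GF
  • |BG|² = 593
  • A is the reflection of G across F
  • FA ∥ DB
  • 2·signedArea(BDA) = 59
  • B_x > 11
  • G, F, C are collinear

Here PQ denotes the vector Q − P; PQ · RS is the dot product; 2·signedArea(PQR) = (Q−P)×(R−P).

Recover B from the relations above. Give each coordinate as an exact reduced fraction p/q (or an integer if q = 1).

B = (12, -8)

1. B_x = 12  [DF ∥ BA ∩ FA ∥ DB]
2. B_y = -8  [DF ∥ BA ∩ FA ∥ DB]
   → B = (12, -8)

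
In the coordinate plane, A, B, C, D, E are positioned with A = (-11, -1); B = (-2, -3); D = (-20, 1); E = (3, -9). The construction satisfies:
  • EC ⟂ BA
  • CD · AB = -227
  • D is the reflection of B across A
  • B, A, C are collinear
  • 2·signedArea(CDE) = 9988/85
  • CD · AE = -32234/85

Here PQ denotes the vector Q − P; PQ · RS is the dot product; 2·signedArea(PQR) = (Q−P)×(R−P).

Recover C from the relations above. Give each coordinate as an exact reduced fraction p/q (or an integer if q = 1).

C = (343/85, -369/85)

1. C_x = 343/85  [B, A, C are collinear ∩ EC ⟂ BA]
2. C_y = -369/85  [B, A, C are collinear ∩ EC ⟂ BA]
   → C = (343/85, -369/85)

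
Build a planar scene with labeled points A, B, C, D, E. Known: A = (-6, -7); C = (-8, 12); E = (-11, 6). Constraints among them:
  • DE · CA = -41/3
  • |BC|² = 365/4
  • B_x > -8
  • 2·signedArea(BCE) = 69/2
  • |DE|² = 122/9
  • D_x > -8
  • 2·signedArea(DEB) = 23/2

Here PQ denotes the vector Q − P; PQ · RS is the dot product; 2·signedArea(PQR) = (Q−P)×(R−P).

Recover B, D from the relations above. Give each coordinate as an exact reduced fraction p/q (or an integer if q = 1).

1. D_x = -22/3  [line -2·x + 19·y + -367/3 = 0 ∩ |DE|² = 122/9]
2. D_y = 17/3  [line -2·x + 19·y + -367/3 = 0 ∩ |DE|² = 122/9]
   → D = (-22/3, 17/3)
3. B_x = -7  [2·signedArea(BCE) = 69/2 ∩ 2·signedArea(DEB) = 23/2]
4. B_y = 5/2  [2·signedArea(BCE) = 69/2 ∩ 2·signedArea(DEB) = 23/2]
   → B = (-7, 5/2)

B = (-7, 5/2)
D = (-22/3, 17/3)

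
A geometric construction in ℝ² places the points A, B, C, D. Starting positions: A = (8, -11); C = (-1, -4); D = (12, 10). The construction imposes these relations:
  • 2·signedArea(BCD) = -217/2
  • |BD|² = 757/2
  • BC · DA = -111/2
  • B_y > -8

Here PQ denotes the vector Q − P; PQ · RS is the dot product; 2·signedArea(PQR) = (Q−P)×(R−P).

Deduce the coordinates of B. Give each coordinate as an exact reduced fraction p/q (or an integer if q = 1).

B = (7/2, -15/2)

1. B_x = 7/2  [2·signedArea(BCD) = -217/2 ∩ BC · DA = -111/2]
2. B_y = -15/2  [2·signedArea(BCD) = -217/2 ∩ BC · DA = -111/2]
   → B = (7/2, -15/2)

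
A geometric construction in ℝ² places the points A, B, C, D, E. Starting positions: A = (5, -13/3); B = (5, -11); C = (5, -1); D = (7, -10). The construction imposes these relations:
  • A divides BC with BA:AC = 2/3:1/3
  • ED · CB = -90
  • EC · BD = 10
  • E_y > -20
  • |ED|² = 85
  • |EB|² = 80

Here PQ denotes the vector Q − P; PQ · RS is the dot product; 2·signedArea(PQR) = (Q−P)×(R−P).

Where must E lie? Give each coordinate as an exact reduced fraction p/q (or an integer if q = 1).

E = (9, -19)

1. E_x = 9  [ED · CB = -90 ∩ EC · BD = 10]
2. E_y = -19  [ED · CB = -90 ∩ EC · BD = 10]
   → E = (9, -19)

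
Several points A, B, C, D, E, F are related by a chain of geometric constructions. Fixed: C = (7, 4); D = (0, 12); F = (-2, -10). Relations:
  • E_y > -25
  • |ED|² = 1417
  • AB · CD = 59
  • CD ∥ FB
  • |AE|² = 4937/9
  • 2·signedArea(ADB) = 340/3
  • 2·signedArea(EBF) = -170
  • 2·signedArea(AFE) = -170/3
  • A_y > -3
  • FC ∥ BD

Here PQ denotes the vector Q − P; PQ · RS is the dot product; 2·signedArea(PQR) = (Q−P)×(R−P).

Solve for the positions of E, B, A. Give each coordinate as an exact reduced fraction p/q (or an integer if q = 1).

1. B_x = -9  [FC ∥ BD ∩ CD ∥ FB]
2. B_y = -2  [FC ∥ BD ∩ CD ∥ FB]
   → B = (-9, -2)
3. A_x = -4/3  [2·signedArea(ADB) = 340/3 ∩ AB · CD = 59]
4. A_y = -8/3  [2·signedArea(ADB) = 340/3 ∩ AB · CD = 59]
   → A = (-4/3, -8/3)
5. E_x = -11  [2·signedArea(EBF) = -170 ∩ 2·signedArea(AFE) = -170/3]
6. E_y = -24  [2·signedArea(EBF) = -170 ∩ 2·signedArea(AFE) = -170/3]
   → E = (-11, -24)

A = (-4/3, -8/3)
B = (-9, -2)
E = (-11, -24)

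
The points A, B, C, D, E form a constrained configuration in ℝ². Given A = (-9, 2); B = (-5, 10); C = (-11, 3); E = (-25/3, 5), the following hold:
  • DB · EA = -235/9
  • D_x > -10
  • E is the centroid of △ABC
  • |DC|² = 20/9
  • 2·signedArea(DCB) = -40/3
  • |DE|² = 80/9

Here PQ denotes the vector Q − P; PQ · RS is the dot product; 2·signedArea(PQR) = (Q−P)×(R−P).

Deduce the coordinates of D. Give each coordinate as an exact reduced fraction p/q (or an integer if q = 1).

D = (-29/3, 7/3)

1. D_x = -29/3  [2·signedArea(DCB) = -40/3 ∩ DB · EA = -235/9]
2. D_y = 7/3  [2·signedArea(DCB) = -40/3 ∩ DB · EA = -235/9]
   → D = (-29/3, 7/3)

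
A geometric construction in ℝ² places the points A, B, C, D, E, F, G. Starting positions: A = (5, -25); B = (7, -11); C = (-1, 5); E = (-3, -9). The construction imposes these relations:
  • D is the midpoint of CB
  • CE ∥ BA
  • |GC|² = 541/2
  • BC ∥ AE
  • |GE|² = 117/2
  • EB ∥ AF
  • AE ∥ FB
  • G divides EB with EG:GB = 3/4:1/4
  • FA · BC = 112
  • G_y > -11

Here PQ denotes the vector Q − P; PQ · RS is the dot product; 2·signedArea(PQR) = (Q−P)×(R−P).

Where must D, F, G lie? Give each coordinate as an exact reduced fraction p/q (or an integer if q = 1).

1. D_x = 3  [D is the midpoint of CB]
2. D_y = -3  [D is the midpoint of CB]
   → D = (3, -3)
3. F_x = 15  [AE ∥ FB ∩ EB ∥ AF]
4. F_y = -27  [AE ∥ FB ∩ EB ∥ AF]
   → F = (15, -27)
5. G_x = 9/2  [G divides EB with EG:GB = 3/4:1/4]
6. G_y = -21/2  [G divides EB with EG:GB = 3/4:1/4]
   → G = (9/2, -21/2)

D = (3, -3)
F = (15, -27)
G = (9/2, -21/2)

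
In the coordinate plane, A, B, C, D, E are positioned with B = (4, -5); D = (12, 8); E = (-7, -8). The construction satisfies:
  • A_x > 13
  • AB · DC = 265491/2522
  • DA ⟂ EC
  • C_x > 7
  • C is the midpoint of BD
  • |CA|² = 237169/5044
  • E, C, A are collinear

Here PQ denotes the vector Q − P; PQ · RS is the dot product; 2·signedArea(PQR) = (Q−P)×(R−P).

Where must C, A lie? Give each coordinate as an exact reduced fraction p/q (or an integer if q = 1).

A = (17393/1261, 6518/1261)
C = (8, 3/2)

1. C_x = 8  [C is the midpoint of BD]
2. C_y = 3/2  [C is the midpoint of BD]
   → C = (8, 3/2)
3. A_x = 17393/1261  [E, C, A are collinear ∩ DA ⟂ EC]
4. A_y = 6518/1261  [E, C, A are collinear ∩ DA ⟂ EC]
   → A = (17393/1261, 6518/1261)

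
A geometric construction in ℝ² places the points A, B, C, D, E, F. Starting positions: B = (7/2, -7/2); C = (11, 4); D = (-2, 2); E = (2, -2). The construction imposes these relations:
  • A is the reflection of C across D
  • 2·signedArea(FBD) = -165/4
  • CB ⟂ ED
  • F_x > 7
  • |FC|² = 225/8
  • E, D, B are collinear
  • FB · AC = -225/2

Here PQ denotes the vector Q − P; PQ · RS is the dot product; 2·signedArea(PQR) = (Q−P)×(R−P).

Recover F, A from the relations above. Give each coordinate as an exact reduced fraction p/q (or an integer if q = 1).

1. F_x = 29/4  [line -11/2·x + -11/2·y + 165/4 = 0 ∩ |FC|² = 225/8]
2. F_y = 1/4  [line -11/2·x + -11/2·y + 165/4 = 0 ∩ |FC|² = 225/8]
   → F = (29/4, 1/4)
3. A_x = -15  [FB · AC = -225/2 ∩ A is the reflection of C across D]
4. A_y = 0  [FB · AC = -225/2 ∩ A is the reflection of C across D]
   → A = (-15, 0)

A = (-15, 0)
F = (29/4, 1/4)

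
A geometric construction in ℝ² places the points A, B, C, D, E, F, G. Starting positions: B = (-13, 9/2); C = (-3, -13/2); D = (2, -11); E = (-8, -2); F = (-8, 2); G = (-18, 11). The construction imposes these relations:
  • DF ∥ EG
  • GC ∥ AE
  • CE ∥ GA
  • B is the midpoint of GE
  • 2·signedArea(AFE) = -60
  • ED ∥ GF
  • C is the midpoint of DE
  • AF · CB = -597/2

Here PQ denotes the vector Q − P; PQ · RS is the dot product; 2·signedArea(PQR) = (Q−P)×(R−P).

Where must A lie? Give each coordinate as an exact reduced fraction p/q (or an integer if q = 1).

A = (-23, 31/2)

1. A_x = -23  [GC ∥ AE ∩ CE ∥ GA]
2. A_y = 31/2  [GC ∥ AE ∩ CE ∥ GA]
   → A = (-23, 31/2)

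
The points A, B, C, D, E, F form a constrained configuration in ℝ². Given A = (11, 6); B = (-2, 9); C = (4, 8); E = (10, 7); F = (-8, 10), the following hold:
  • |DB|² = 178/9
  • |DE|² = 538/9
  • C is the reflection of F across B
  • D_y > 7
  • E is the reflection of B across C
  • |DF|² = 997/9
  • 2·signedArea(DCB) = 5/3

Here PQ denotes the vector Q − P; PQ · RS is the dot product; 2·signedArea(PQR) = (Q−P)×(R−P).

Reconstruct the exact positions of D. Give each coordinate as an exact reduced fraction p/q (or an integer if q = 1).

D = (7/3, 8)

1. D_x = 7/3  [line -1·x + -6·y + 151/3 = 0 ∩ |DE|² = 538/9]
2. D_y = 8  [line -1·x + -6·y + 151/3 = 0 ∩ |DE|² = 538/9]
   → D = (7/3, 8)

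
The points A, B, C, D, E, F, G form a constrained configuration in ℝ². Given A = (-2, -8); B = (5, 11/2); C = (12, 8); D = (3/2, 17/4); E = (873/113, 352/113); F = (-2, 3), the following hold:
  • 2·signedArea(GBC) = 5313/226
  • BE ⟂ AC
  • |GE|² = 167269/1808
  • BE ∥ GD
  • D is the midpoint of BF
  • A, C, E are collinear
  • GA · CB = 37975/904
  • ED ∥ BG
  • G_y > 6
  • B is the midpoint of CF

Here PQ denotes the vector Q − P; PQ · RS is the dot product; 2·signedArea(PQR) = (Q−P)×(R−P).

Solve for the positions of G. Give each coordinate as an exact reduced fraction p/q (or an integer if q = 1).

G = (-277/226, 2999/452)

1. G_x = -277/226  [BE ∥ GD ∩ ED ∥ BG]
2. G_y = 2999/452  [BE ∥ GD ∩ ED ∥ BG]
   → G = (-277/226, 2999/452)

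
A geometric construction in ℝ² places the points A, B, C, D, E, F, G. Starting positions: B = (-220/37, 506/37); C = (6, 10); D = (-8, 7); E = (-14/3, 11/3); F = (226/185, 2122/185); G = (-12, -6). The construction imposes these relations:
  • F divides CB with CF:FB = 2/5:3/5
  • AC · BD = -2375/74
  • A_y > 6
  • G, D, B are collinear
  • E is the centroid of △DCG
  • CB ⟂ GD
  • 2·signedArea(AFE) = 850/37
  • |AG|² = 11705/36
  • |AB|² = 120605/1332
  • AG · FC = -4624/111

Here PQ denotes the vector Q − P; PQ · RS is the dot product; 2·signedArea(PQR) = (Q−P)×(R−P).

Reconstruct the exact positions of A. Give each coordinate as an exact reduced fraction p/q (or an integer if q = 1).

A = (2/3, 41/6)

1. A_x = 2/3  [AC · BD = -2375/74 ∩ 2·signedArea(AFE) = 850/37]
2. A_y = 41/6  [AC · BD = -2375/74 ∩ 2·signedArea(AFE) = 850/37]
   → A = (2/3, 41/6)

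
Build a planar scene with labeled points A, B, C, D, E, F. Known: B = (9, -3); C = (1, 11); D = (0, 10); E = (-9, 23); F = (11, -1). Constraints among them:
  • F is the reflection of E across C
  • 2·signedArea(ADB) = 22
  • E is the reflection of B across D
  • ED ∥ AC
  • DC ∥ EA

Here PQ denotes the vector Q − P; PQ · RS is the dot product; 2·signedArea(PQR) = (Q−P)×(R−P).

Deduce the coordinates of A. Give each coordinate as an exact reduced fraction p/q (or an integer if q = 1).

A = (-8, 24)

1. A_x = -8  [ED ∥ AC ∩ DC ∥ EA]
2. A_y = 24  [ED ∥ AC ∩ DC ∥ EA]
   → A = (-8, 24)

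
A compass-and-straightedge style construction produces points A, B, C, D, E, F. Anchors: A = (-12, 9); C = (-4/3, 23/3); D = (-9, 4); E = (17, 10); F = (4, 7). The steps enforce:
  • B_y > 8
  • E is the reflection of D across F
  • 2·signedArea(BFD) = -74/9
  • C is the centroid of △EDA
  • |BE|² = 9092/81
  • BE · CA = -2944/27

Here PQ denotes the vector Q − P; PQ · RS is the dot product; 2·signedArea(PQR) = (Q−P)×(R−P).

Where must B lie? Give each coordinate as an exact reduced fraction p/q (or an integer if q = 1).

B = (59/9, 74/9)

1. B_x = 59/9  [BE · CA = -2944/27 ∩ 2·signedArea(BFD) = -74/9]
2. B_y = 74/9  [BE · CA = -2944/27 ∩ 2·signedArea(BFD) = -74/9]
   → B = (59/9, 74/9)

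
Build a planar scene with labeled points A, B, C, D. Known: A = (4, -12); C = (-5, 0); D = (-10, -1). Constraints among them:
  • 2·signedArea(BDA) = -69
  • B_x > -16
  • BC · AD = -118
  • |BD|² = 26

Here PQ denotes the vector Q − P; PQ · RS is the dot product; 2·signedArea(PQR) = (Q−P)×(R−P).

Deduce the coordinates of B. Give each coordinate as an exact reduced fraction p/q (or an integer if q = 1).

B = (-15, -2)

1. B_x = -15  [BC · AD = -118 ∩ 2·signedArea(BDA) = -69]
2. B_y = -2  [BC · AD = -118 ∩ 2·signedArea(BDA) = -69]
   → B = (-15, -2)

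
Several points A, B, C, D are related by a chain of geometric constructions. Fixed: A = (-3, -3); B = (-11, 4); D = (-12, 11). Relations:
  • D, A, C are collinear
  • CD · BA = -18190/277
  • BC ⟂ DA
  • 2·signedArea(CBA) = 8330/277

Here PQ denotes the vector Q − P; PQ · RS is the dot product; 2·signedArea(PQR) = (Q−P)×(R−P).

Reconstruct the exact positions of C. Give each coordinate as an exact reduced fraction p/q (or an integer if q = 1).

1. C_x = -2361/277  [D, A, C are collinear ∩ BC ⟂ DA]
2. C_y = 1549/277  [D, A, C are collinear ∩ BC ⟂ DA]
   → C = (-2361/277, 1549/277)

C = (-2361/277, 1549/277)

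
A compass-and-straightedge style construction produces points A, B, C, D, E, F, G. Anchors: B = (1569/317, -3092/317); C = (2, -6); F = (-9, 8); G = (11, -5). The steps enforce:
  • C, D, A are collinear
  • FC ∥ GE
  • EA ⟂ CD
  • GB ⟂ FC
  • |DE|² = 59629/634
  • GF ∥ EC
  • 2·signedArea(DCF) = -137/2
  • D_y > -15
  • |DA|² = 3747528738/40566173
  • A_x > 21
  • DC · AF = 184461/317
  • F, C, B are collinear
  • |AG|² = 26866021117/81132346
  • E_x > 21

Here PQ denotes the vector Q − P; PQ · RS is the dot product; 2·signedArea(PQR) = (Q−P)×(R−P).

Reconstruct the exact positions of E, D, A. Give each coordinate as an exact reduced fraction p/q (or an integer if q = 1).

A = (1723065017/81132346, -1626231949/81132346)
D = (8543/634, -9115/634)
E = (22, -19)

1. E_x = 22  [GF ∥ EC ∩ FC ∥ GE]
2. E_y = -19  [GF ∥ EC ∩ FC ∥ GE]
   → E = (22, -19)
3. D_x = 8543/634  [line -14·x + -11·y + 61/2 = 0 ∩ |DE|² = 59629/634]
4. D_y = -9115/634  [line -14·x + -11·y + 61/2 = 0 ∩ |DE|² = 59629/634]
   → D = (8543/634, -9115/634)
5. A_x = 1723065017/81132346  [C, D, A are collinear ∩ EA ⟂ CD]
6. A_y = -1626231949/81132346  [C, D, A are collinear ∩ EA ⟂ CD]
   → A = (1723065017/81132346, -1626231949/81132346)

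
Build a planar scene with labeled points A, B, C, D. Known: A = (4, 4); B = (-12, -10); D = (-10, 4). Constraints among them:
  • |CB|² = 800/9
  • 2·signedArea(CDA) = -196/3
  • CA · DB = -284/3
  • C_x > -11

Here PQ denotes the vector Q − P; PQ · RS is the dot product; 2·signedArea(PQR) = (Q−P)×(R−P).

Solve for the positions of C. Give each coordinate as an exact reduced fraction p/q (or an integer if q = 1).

1. C_x = -32/3  [2·signedArea(CDA) = -196/3 ∩ CA · DB = -284/3]
2. C_y = -2/3  [2·signedArea(CDA) = -196/3 ∩ CA · DB = -284/3]
   → C = (-32/3, -2/3)

C = (-32/3, -2/3)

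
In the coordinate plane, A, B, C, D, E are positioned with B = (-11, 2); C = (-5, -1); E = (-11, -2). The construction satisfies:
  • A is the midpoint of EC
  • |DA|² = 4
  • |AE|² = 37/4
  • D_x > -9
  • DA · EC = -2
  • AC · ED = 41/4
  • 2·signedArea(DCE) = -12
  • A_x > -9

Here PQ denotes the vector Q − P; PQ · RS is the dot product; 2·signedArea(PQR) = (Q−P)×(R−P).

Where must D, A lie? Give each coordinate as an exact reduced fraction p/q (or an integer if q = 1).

1. A_x = -8  [A is the midpoint of EC]
2. A_y = -3/2  [A is the midpoint of EC]
   → A = (-8, -3/2)
3. D_x = -8  [2·signedArea(DCE) = -12 ∩ AC · ED = 41/4]
4. D_y = 1/2  [2·signedArea(DCE) = -12 ∩ AC · ED = 41/4]
   → D = (-8, 1/2)

A = (-8, -3/2)
D = (-8, 1/2)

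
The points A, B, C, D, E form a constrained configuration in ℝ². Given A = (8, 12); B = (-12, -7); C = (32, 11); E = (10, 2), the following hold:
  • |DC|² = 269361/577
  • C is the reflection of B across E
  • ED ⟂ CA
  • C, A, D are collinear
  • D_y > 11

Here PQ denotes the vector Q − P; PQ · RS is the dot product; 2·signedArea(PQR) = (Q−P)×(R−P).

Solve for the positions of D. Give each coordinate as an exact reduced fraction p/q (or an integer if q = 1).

D = (6008/577, 6866/577)

1. D_x = 6008/577  [C, A, D are collinear ∩ ED ⟂ CA]
2. D_y = 6866/577  [C, A, D are collinear ∩ ED ⟂ CA]
   → D = (6008/577, 6866/577)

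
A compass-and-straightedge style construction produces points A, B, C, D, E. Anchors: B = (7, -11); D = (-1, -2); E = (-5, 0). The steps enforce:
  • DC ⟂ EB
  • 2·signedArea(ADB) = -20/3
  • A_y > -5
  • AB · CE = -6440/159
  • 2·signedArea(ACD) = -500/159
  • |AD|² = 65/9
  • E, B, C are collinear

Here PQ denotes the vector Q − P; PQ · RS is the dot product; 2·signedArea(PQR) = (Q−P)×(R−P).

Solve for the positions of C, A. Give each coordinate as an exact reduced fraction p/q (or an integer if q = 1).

1. C_x = -97/53  [E, B, C are collinear ∩ DC ⟂ EB]
2. C_y = -154/53  [E, B, C are collinear ∩ DC ⟂ EB]
   → C = (-97/53, -154/53)
3. A_x = 1/3  [2·signedArea(ADB) = -20/3 ∩ 2·signedArea(ACD) = -500/159]
4. A_y = -13/3  [2·signedArea(ADB) = -20/3 ∩ 2·signedArea(ACD) = -500/159]
   → A = (1/3, -13/3)

A = (1/3, -13/3)
C = (-97/53, -154/53)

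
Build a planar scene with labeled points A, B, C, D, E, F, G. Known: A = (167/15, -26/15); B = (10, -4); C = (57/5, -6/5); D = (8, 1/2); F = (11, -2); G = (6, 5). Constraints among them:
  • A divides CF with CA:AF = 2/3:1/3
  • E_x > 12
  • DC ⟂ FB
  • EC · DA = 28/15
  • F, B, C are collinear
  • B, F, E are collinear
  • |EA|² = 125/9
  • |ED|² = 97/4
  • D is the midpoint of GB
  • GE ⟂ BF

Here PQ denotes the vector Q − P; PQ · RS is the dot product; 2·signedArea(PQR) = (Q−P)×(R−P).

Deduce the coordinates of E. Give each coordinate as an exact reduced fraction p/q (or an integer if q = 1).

1. E_x = 64/5  [B, F, E are collinear ∩ GE ⟂ BF]
2. E_y = 8/5  [B, F, E are collinear ∩ GE ⟂ BF]
   → E = (64/5, 8/5)

E = (64/5, 8/5)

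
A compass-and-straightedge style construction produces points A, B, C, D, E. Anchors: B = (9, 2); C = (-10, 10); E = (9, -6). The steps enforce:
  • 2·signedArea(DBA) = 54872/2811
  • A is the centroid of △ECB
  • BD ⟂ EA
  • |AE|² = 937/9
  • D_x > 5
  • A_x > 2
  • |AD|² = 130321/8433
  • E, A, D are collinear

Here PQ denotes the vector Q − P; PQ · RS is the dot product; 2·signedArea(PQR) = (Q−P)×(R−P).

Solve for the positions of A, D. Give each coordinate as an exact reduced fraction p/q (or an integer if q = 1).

A = (8/3, 2)
D = (4785/937, -1014/937)

1. A_x = 8/3  [A is the centroid of △ECB]
2. A_y = 2  [A is the centroid of △ECB]
   → A = (8/3, 2)
3. D_x = 4785/937  [E, A, D are collinear ∩ BD ⟂ EA]
4. D_y = -1014/937  [E, A, D are collinear ∩ BD ⟂ EA]
   → D = (4785/937, -1014/937)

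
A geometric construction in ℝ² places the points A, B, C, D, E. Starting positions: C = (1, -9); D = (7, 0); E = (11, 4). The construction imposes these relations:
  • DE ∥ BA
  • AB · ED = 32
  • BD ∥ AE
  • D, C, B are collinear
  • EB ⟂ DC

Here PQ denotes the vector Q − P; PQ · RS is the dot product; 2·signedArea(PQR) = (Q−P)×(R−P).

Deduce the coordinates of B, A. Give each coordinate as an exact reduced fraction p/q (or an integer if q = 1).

A = (183/13, 112/13)
B = (131/13, 60/13)

1. B_x = 131/13  [D, C, B are collinear ∩ EB ⟂ DC]
2. B_y = 60/13  [D, C, B are collinear ∩ EB ⟂ DC]
   → B = (131/13, 60/13)
3. A_x = 183/13  [BD ∥ AE ∩ DE ∥ BA]
4. A_y = 112/13  [BD ∥ AE ∩ DE ∥ BA]
   → A = (183/13, 112/13)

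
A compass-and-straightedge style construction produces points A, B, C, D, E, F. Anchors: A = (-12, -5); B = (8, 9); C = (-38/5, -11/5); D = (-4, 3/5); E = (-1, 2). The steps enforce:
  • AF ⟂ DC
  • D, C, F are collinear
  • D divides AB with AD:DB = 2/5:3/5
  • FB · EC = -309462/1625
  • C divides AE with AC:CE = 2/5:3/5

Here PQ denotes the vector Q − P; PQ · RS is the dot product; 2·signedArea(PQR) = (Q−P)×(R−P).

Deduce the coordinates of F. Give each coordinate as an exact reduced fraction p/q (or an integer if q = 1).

1. F_x = -3802/325  [D, C, F are collinear ∩ AF ⟂ DC]
2. F_y = -1751/325  [D, C, F are collinear ∩ AF ⟂ DC]
   → F = (-3802/325, -1751/325)

F = (-3802/325, -1751/325)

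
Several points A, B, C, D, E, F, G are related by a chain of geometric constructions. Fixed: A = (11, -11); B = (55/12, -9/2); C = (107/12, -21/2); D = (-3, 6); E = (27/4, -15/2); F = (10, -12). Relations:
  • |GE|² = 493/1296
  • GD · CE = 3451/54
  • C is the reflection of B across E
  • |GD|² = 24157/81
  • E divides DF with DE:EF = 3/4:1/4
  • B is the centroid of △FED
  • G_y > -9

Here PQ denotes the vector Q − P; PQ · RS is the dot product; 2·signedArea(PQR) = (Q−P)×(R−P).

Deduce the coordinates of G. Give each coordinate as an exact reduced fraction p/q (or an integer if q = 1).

G = (64/9, -8)

1. G_x = 64/9  [line 13/6·x + -3·y + -1064/27 = 0 ∩ |GE|² = 493/1296]
2. G_y = -8  [line 13/6·x + -3·y + -1064/27 = 0 ∩ |GE|² = 493/1296]
   → G = (64/9, -8)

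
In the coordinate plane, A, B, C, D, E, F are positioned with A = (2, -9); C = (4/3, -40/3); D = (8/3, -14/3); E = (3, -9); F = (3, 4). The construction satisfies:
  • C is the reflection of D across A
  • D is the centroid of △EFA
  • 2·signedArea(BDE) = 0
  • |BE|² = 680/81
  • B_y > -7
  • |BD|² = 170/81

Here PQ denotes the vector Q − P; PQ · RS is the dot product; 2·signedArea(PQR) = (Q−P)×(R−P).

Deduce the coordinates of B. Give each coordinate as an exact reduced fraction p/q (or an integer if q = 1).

1. B_x = 25/9  [line 13/3·x + 1/3·y + -10 = 0 ∩ |BE|² = 680/81]
2. B_y = -55/9  [line 13/3·x + 1/3·y + -10 = 0 ∩ |BE|² = 680/81]
   → B = (25/9, -55/9)

B = (25/9, -55/9)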